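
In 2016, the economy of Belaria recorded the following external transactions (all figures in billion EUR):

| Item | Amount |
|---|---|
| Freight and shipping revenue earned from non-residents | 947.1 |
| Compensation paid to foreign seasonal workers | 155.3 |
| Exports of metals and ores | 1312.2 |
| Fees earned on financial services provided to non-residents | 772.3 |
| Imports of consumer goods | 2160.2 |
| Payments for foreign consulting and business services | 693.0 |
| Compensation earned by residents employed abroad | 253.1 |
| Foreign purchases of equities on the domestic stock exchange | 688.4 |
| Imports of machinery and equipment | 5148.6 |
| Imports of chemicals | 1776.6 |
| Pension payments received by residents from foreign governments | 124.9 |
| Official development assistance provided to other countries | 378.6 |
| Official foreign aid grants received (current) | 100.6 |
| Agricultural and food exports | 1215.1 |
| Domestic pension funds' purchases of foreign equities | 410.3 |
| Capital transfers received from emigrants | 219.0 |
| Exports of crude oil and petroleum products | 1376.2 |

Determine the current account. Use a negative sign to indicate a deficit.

Goods: -2160.2 + 1215.1 + 1312.2 + 1376.2 - 1776.6 - 5148.6 = -5181.9
Services: 947.1 + 772.3 - 693.0 = 1026.4
Primary income: -155.3 + 253.1 = 97.8
Secondary income: 100.6 - 378.6 + 124.9 = -153.1
Current account = (-5181.9) + 1026.4 + 97.8 + (-153.1) = -4210.8
(Excluded from the current account — financial account: foreign purchases of equities on the domestic stock exchange 688.4, domestic pension funds' purchases of foreign equities 410.3; capital account: capital transfers received from emigrants 219.0.)

-4210.8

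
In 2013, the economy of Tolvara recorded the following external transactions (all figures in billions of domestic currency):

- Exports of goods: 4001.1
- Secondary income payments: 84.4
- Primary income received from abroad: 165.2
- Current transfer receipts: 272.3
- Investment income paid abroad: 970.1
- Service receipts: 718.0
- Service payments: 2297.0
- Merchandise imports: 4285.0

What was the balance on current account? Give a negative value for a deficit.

Goods balance = 4001.1 - 4285.0 = -283.9
Services balance = 718.0 - 2297.0 = -1579.0
Trade balance (goods + services) = -283.9 + (-1579.0) = -1862.9
Net primary income = 165.2 - 970.1 = -804.9
Net secondary income = 272.3 - 84.4 = 187.9
Current account = -1862.9 + (-804.9) + 187.9 = -2479.9

-2479.9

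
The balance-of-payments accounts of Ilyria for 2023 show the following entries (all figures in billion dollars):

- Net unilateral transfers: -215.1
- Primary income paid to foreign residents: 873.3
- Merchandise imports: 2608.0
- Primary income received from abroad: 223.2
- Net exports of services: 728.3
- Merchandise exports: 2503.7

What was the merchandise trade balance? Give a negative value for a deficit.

Goods balance = 2503.7 - 2608.0 = -104.3

-104.3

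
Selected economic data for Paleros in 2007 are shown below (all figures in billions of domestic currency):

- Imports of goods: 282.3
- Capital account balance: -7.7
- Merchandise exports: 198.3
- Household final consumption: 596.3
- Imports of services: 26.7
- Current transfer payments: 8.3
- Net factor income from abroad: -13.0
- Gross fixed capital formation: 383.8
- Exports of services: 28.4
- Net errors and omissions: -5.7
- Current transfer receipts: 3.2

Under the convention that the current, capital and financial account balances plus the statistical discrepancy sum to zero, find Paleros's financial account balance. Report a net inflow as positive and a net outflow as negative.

113.8

Goods balance = 198.3 - 282.3 = -84.0
Services balance = 28.4 - 26.7 = 1.7
Trade balance (goods + services) = -84.0 + 1.7 = -82.3
Net primary income = -13.0
Net secondary income = 3.2 - 8.3 = -5.1
Current account = -82.3 + (-13.0) + (-5.1) = -100.4
Financial account = -(-100.4 + (-7.7) + (-5.7)) = 113.8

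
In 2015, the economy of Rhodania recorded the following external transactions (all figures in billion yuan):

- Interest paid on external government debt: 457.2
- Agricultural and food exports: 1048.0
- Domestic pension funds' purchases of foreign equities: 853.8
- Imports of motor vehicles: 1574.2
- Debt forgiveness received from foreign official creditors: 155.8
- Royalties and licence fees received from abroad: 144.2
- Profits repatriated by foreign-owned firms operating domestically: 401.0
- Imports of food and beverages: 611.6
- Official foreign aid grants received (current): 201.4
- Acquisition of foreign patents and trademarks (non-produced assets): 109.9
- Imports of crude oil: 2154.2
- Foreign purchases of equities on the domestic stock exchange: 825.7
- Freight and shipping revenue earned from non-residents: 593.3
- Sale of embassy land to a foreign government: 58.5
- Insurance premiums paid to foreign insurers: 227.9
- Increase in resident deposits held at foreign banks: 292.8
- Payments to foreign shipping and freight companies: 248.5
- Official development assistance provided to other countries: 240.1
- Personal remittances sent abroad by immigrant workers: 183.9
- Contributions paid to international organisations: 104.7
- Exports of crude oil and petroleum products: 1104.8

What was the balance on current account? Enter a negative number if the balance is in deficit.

-3111.6

Goods: 1048.0 - 1574.2 - 611.6 + 1104.8 - 2154.2 = -2187.2
Services: -248.5 + 593.3 - 227.9 + 144.2 = 261.1
Primary income: -457.2 - 401.0 = -858.2
Secondary income: 201.4 - 240.1 - 104.7 - 183.9 = -327.3
Current account = (-2187.2) + 261.1 + (-858.2) + (-327.3) = -3111.6
(Excluded from the current account — financial account: domestic pension funds' purchases of foreign equities 853.8, foreign purchases of equities on the domestic stock exchange 825.7, increase in resident deposits held at foreign banks 292.8; capital account: debt forgiveness received from foreign official creditors 155.8, acquisition of foreign patents and trademarks (non-produced assets) 109.9, sale of embassy land to a foreign government 58.5.)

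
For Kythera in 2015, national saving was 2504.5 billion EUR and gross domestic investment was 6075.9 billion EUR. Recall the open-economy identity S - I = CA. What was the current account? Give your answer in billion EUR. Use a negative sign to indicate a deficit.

-3571.4

S - I = CA (net lending to the rest of the world).
CA = S - I = 2504.5 - 6075.9 = -3571.4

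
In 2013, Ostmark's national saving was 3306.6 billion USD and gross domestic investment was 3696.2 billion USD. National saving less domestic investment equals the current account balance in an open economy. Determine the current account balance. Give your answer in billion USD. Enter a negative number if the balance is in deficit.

-389.6

S - I = CA (net lending to the rest of the world).
CA = S - I = 3306.6 - 3696.2 = -389.6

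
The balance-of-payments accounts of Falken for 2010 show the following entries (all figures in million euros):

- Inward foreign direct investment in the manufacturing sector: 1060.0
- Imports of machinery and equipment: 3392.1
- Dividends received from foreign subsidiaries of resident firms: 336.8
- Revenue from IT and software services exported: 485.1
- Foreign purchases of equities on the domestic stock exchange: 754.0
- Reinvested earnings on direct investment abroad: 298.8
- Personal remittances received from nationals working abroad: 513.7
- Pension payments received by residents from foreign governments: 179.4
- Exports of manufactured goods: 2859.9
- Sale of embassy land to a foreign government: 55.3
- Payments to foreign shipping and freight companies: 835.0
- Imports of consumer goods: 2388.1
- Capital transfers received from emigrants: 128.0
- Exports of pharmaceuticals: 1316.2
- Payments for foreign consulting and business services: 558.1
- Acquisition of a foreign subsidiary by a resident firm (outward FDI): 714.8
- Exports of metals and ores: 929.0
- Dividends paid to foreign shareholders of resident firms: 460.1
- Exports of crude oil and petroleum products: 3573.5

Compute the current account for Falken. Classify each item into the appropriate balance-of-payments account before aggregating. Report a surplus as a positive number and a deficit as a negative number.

Goods: 1316.2 - 2388.1 + 929.0 - 3392.1 + 3573.5 + 2859.9 = 2898.4
Services: -835.0 - 558.1 + 485.1 = -908.0
Primary income: -460.1 + 336.8 + 298.8 = 175.5
Secondary income: 513.7 + 179.4 = 693.1
Current account = 2898.4 + (-908.0) + 175.5 + 693.1 = 2859.0
(Excluded from the current account — financial account: inward foreign direct investment in the manufacturing sector 1060.0, foreign purchases of equities on the domestic stock exchange 754.0, acquisition of a foreign subsidiary by a resident firm (outward FDI) 714.8; capital account: sale of embassy land to a foreign government 55.3, capital transfers received from emigrants 128.0.)

2859.0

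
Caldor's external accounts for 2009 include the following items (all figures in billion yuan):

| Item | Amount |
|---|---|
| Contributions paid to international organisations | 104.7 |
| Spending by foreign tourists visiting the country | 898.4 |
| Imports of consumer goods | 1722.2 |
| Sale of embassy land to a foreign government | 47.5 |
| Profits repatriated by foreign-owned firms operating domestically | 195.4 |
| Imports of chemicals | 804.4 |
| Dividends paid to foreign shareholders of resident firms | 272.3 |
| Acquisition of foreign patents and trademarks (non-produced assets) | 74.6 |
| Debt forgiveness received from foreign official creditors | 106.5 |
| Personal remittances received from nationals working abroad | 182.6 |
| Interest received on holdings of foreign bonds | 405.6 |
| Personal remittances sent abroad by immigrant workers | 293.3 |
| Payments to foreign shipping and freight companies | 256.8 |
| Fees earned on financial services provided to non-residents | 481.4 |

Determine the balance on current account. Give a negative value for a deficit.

Goods: -804.4 - 1722.2 = -2526.6
Services: 481.4 + 898.4 - 256.8 = 1123.0
Primary income: -195.4 - 272.3 + 405.6 = -62.1
Secondary income: -293.3 + 182.6 - 104.7 = -215.4
Current account = (-2526.6) + 1123.0 + (-62.1) + (-215.4) = -1681.1
(Excluded from the current account — capital account: sale of embassy land to a foreign government 47.5, acquisition of foreign patents and trademarks (non-produced assets) 74.6, debt forgiveness received from foreign official creditors 106.5.)

-1681.1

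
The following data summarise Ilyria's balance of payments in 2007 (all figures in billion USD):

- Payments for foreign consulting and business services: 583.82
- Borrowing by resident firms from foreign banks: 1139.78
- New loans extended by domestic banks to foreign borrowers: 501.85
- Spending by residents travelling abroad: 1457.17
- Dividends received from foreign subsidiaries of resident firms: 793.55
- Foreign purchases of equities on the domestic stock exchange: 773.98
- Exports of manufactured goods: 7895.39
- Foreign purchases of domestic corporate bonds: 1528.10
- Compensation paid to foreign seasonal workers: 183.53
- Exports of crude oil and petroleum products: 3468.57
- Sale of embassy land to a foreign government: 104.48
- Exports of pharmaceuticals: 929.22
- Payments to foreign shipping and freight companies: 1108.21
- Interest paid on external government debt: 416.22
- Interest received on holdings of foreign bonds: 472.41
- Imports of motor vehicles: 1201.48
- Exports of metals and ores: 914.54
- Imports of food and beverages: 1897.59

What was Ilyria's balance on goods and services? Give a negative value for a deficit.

Goods: 914.54 + 7895.39 - 1897.59 + 3468.57 + 929.22 - 1201.48 = 10108.65
Services: -1108.21 - 583.82 - 1457.17 = -3149.20
Trade balance = 10108.65 + (-3149.20) = 6959.45
(Excluded from the trade balance — financial account: borrowing by resident firms from foreign banks 1139.78, new loans extended by domestic banks to foreign borrowers 501.85, foreign purchases of equities on the domestic stock exchange 773.98, foreign purchases of domestic corporate bonds 1528.10; primary income: dividends received from foreign subsidiaries of resident firms 793.55, compensation paid to foreign seasonal workers 183.53, interest paid on external government debt 416.22, interest received on holdings of foreign bonds 472.41; capital account: sale of embassy land to a foreign government 104.48.)

6959.45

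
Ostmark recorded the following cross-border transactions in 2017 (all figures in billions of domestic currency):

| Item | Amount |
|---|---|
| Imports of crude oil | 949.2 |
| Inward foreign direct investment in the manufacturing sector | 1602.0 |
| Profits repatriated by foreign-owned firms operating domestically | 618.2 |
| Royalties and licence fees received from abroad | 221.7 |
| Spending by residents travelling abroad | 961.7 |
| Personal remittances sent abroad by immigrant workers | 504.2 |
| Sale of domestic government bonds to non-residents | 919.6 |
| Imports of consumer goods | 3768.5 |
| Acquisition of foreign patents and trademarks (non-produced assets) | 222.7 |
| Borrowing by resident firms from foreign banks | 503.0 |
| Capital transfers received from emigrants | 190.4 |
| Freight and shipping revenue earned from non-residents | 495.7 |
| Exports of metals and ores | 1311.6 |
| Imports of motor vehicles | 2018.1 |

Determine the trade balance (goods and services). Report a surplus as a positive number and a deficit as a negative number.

Goods: -2018.1 - 3768.5 + 1311.6 - 949.2 = -5424.2
Services: 221.7 - 961.7 + 495.7 = -244.3
Trade balance = -5424.2 + (-244.3) = -5668.5
(Excluded from the trade balance — financial account: inward foreign direct investment in the manufacturing sector 1602.0, sale of domestic government bonds to non-residents 919.6, borrowing by resident firms from foreign banks 503.0; primary income: profits repatriated by foreign-owned firms operating domestically 618.2; secondary income: personal remittances sent abroad by immigrant workers 504.2; capital account: acquisition of foreign patents and trademarks (non-produced assets) 222.7, capital transfers received from emigrants 190.4.)

-5668.5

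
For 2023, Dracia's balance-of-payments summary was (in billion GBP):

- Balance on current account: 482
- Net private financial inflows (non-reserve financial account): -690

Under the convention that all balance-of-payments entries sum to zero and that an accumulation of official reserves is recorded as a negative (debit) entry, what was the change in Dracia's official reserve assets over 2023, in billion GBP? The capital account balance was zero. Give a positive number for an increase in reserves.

-208

Official reserve transactions balance = -(482 + (-690)) = 208
An accumulation of reserves is recorded as a debit (negative entry), so the change in the stock of reserves is the negative of that balance.
Change in official reserves = -(208) = -208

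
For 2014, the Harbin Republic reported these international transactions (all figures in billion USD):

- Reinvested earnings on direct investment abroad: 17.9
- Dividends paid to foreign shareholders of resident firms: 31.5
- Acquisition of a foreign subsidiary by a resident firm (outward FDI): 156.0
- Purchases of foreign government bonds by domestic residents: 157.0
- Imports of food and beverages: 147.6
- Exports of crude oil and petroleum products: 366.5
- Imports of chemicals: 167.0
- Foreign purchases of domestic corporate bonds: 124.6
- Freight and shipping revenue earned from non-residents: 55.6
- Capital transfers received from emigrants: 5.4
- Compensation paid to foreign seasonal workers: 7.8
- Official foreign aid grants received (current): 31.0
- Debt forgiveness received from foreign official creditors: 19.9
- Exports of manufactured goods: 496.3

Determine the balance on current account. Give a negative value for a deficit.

Goods: 366.5 - 147.6 + 496.3 - 167.0 = 548.2
Services: 55.6
Primary income: 17.9 - 7.8 - 31.5 = -21.4
Secondary income: 31.0
Current account = 548.2 + 55.6 + (-21.4) + 31.0 = 613.4
(Excluded from the current account — financial account: acquisition of a foreign subsidiary by a resident firm (outward FDI) 156.0, purchases of foreign government bonds by domestic residents 157.0, foreign purchases of domestic corporate bonds 124.6; capital account: capital transfers received from emigrants 5.4, debt forgiveness received from foreign official creditors 19.9.)

613.4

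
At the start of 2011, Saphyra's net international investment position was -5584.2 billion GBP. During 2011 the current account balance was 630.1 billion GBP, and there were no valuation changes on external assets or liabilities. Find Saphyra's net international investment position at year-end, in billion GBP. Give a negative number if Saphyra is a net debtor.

-4954.1

With no valuation effects, change in NIIP = current account = 630.1
End-of-year NIIP = -5584.2 + 630.1 = -4954.1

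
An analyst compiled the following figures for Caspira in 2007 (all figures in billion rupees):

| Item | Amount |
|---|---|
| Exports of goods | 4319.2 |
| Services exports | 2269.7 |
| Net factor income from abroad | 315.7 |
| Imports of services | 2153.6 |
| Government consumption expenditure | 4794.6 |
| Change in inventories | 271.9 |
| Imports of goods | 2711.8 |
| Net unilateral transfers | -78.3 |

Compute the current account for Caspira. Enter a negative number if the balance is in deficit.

1960.9

Goods balance = 4319.2 - 2711.8 = 1607.4
Services balance = 2269.7 - 2153.6 = 116.1
Trade balance (goods + services) = 1607.4 + 116.1 = 1723.5
Net primary income = 315.7
Net secondary income = -78.3
Current account = 1723.5 + 315.7 + (-78.3) = 1960.9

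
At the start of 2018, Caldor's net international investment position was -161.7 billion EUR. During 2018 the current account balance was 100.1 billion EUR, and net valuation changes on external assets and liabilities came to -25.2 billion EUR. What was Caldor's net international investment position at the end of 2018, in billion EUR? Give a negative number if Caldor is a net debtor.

-86.8

Change in NIIP = current account + net valuation change = 100.1 + (-25.2) = 74.9
End-of-year NIIP = -161.7 + 74.9 = -86.8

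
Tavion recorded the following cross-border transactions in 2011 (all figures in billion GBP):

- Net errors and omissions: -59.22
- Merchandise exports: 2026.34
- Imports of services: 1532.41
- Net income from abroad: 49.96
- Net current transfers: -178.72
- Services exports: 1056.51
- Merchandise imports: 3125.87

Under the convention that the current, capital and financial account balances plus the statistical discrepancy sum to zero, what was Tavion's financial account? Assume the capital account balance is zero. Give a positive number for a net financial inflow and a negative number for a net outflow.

1763.41

Goods balance = 2026.34 - 3125.87 = -1099.53
Services balance = 1056.51 - 1532.41 = -475.90
Trade balance (goods + services) = -1099.53 + (-475.90) = -1575.43
Net primary income = 49.96
Net secondary income = -178.72
Current account = -1575.43 + 49.96 + (-178.72) = -1704.19
Financial account = -(-1704.19 + (-59.22)) = 1763.41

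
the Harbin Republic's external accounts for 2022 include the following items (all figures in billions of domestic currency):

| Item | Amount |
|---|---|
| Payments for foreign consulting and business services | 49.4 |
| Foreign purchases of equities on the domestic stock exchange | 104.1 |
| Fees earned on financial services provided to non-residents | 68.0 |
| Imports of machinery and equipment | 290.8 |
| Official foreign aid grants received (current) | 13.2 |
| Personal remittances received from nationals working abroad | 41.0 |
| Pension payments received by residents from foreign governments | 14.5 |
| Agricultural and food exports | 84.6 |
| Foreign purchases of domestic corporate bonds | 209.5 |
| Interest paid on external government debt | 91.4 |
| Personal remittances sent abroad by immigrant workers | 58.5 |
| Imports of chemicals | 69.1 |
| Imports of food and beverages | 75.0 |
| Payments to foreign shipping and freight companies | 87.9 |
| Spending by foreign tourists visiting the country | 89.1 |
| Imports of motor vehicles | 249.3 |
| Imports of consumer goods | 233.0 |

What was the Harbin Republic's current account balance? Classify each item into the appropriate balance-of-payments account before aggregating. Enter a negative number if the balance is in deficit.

-894.0

Goods: -290.8 - 69.1 - 75.0 + 84.6 - 249.3 - 233.0 = -832.6
Services: -87.9 + 89.1 + 68.0 - 49.4 = 19.8
Primary income: -91.4
Secondary income: -58.5 + 14.5 + 13.2 + 41.0 = 10.2
Current account = (-832.6) + 19.8 + (-91.4) + 10.2 = -894.0
(Excluded from the current account — financial account: foreign purchases of equities on the domestic stock exchange 104.1, foreign purchases of domestic corporate bonds 209.5.)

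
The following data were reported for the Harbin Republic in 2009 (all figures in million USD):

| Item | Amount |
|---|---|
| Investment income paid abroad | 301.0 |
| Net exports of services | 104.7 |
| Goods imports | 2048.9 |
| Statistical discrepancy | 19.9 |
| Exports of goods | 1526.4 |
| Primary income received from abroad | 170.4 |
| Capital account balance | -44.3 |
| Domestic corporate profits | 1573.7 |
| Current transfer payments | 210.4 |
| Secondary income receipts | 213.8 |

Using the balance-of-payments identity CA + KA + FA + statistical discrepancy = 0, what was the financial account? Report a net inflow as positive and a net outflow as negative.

Goods balance = 1526.4 - 2048.9 = -522.5
Services balance = 104.7
Trade balance (goods + services) = -522.5 + 104.7 = -417.8
Net primary income = 170.4 - 301.0 = -130.6
Net secondary income = 213.8 - 210.4 = 3.4
Current account = -417.8 + (-130.6) + 3.4 = -545.0
Financial account = -(-545.0 + (-44.3) + 19.9) = 569.4

569.4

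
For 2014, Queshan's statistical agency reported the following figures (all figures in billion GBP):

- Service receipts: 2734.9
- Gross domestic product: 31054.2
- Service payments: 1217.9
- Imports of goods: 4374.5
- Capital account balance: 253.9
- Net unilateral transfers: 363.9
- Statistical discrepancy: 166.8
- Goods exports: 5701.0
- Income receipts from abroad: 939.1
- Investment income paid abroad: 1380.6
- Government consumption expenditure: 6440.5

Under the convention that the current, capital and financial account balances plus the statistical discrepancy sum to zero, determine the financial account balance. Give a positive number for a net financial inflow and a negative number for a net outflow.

Goods balance = 5701.0 - 4374.5 = 1326.5
Services balance = 2734.9 - 1217.9 = 1517.0
Trade balance (goods + services) = 1326.5 + 1517.0 = 2843.5
Net primary income = 939.1 - 1380.6 = -441.5
Net secondary income = 363.9
Current account = 2843.5 + (-441.5) + 363.9 = 2765.9
Financial account = -(2765.9 + 253.9 + 166.8) = -3186.6

-3186.6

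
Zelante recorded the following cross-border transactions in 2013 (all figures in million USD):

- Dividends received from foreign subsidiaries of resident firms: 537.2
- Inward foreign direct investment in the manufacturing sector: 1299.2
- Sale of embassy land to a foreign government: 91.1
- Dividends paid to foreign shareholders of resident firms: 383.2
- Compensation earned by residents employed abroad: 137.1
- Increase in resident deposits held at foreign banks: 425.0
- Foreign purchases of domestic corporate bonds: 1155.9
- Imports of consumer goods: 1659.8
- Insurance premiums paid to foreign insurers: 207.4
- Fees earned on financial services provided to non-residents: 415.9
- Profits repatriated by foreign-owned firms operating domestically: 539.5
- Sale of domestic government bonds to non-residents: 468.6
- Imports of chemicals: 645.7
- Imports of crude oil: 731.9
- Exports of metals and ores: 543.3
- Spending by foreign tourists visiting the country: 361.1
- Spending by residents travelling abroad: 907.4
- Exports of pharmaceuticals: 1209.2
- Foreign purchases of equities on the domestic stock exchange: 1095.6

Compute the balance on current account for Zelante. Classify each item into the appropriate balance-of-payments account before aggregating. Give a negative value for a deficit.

Goods: -731.9 - 1659.8 - 645.7 + 1209.2 + 543.3 = -1284.9
Services: 361.1 + 415.9 - 907.4 - 207.4 = -337.8
Primary income: -539.5 + 137.1 - 383.2 + 537.2 = -248.4
Current account = (-1284.9) + (-337.8) + (-248.4) = -1871.1
(Excluded from the current account — financial account: inward foreign direct investment in the manufacturing sector 1299.2, increase in resident deposits held at foreign banks 425.0, foreign purchases of domestic corporate bonds 1155.9, sale of domestic government bonds to non-residents 468.6, foreign purchases of equities on the domestic stock exchange 1095.6; capital account: sale of embassy land to a foreign government 91.1.)

-1871.1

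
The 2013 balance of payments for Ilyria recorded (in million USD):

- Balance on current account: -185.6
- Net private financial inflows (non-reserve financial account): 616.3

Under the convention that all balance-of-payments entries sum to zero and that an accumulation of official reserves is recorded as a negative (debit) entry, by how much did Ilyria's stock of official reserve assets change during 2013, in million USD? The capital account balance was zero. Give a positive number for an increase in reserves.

430.7

Official reserve transactions balance = -((-185.6) + 616.3) = -430.7
An accumulation of reserves is recorded as a debit (negative entry), so the change in the stock of reserves is the negative of that balance.
Change in official reserves = -(-430.7) = 430.7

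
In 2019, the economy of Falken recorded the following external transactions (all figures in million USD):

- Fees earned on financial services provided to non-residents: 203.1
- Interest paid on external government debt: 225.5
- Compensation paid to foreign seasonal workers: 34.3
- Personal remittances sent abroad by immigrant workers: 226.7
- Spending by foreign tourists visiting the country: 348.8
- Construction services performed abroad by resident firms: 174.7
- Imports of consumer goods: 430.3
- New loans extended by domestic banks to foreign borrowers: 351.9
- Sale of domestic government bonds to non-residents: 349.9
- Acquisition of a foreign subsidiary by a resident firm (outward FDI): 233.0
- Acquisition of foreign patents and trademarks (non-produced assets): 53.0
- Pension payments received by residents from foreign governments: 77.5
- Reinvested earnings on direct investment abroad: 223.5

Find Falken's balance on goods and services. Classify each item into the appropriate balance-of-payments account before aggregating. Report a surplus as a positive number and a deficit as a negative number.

296.3

Goods: -430.3
Services: 348.8 + 203.1 + 174.7 = 726.6
Trade balance = -430.3 + 726.6 = 296.3
(Excluded from the trade balance — primary income: interest paid on external government debt 225.5, compensation paid to foreign seasonal workers 34.3, reinvested earnings on direct investment abroad 223.5; secondary income: personal remittances sent abroad by immigrant workers 226.7, pension payments received by residents from foreign governments 77.5; financial account: new loans extended by domestic banks to foreign borrowers 351.9, sale of domestic government bonds to non-residents 349.9, acquisition of a foreign subsidiary by a resident firm (outward FDI) 233.0; capital account: acquisition of foreign patents and trademarks (non-produced assets) 53.0.)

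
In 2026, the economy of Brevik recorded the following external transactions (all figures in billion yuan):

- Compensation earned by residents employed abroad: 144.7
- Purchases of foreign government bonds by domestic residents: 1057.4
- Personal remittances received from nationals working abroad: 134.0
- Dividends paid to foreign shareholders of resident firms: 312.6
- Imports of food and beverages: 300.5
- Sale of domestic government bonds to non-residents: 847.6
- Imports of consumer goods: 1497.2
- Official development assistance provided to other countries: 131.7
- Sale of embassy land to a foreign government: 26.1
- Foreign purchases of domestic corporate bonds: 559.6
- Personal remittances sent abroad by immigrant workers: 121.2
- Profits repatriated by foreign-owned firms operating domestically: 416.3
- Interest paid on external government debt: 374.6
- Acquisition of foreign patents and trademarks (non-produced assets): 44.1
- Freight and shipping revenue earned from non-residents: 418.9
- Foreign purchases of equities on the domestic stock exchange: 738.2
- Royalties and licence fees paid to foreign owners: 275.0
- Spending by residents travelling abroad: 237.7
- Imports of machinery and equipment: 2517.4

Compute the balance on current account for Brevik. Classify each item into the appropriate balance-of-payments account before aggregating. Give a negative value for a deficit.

-5486.6

Goods: -2517.4 - 300.5 - 1497.2 = -4315.1
Services: 418.9 - 237.7 - 275.0 = -93.8
Primary income: -312.6 + 144.7 - 416.3 - 374.6 = -958.8
Secondary income: 134.0 - 131.7 - 121.2 = -118.9
Current account = (-4315.1) + (-93.8) + (-958.8) + (-118.9) = -5486.6
(Excluded from the current account — financial account: purchases of foreign government bonds by domestic residents 1057.4, sale of domestic government bonds to non-residents 847.6, foreign purchases of domestic corporate bonds 559.6, foreign purchases of equities on the domestic stock exchange 738.2; capital account: sale of embassy land to a foreign government 26.1, acquisition of foreign patents and trademarks (non-produced assets) 44.1.)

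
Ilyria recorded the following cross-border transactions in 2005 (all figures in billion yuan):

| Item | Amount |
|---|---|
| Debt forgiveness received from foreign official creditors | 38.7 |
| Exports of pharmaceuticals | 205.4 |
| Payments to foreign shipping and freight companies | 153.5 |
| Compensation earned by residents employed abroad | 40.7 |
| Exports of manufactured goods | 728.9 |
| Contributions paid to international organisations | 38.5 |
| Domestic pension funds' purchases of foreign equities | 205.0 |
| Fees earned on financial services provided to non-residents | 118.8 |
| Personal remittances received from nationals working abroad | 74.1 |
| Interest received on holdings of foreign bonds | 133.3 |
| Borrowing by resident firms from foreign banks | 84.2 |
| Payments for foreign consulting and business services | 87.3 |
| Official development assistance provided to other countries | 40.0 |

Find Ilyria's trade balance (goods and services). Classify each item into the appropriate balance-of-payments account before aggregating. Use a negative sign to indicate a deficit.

812.3

Goods: 205.4 + 728.9 = 934.3
Services: 118.8 - 153.5 - 87.3 = -122.0
Trade balance = 934.3 + (-122.0) = 812.3
(Excluded from the trade balance — capital account: debt forgiveness received from foreign official creditors 38.7; primary income: compensation earned by residents employed abroad 40.7, interest received on holdings of foreign bonds 133.3; secondary income: contributions paid to international organisations 38.5, personal remittances received from nationals working abroad 74.1, official development assistance provided to other countries 40.0; financial account: domestic pension funds' purchases of foreign equities 205.0, borrowing by resident firms from foreign banks 84.2.)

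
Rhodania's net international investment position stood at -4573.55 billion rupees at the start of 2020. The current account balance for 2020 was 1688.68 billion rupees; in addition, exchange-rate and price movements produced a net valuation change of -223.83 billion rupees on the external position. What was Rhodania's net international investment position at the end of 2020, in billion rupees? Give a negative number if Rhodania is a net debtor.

-3108.70

Change in NIIP = current account + net valuation change = 1688.68 + (-223.83) = 1464.85
End-of-year NIIP = -4573.55 + 1464.85 = -3108.70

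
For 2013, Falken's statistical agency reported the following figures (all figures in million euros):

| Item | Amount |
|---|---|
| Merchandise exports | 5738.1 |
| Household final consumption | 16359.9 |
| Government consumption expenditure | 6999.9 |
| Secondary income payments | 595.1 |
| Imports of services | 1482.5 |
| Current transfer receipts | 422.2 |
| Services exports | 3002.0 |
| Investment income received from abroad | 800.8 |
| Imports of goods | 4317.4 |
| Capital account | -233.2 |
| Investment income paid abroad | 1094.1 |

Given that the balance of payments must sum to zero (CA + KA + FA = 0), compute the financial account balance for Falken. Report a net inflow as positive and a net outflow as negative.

Goods balance = 5738.1 - 4317.4 = 1420.7
Services balance = 3002.0 - 1482.5 = 1519.5
Trade balance (goods + services) = 1420.7 + 1519.5 = 2940.2
Net primary income = 800.8 - 1094.1 = -293.3
Net secondary income = 422.2 - 595.1 = -172.9
Current account = 2940.2 + (-293.3) + (-172.9) = 2474.0
Financial account = -(2474.0 + (-233.2)) = -2240.8

-2240.8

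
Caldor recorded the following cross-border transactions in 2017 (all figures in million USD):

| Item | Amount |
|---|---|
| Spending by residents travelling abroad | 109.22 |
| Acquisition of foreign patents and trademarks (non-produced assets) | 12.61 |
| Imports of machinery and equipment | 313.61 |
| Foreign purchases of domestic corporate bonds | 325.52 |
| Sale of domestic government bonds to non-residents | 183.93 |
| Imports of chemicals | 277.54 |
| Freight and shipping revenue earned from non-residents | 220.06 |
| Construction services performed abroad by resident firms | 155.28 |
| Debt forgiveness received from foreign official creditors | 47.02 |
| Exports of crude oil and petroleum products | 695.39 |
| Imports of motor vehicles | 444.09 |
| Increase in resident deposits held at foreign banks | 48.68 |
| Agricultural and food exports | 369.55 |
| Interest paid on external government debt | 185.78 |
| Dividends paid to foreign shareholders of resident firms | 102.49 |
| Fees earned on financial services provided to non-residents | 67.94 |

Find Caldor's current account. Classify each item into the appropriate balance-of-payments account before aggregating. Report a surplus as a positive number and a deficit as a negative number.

75.49

Goods: 369.55 - 277.54 - 444.09 - 313.61 + 695.39 = 29.70
Services: -109.22 + 220.06 + 67.94 + 155.28 = 334.06
Primary income: -102.49 - 185.78 = -288.27
Current account = 29.70 + 334.06 + (-288.27) = 75.49
(Excluded from the current account — capital account: acquisition of foreign patents and trademarks (non-produced assets) 12.61, debt forgiveness received from foreign official creditors 47.02; financial account: foreign purchases of domestic corporate bonds 325.52, sale of domestic government bonds to non-residents 183.93, increase in resident deposits held at foreign banks 48.68.)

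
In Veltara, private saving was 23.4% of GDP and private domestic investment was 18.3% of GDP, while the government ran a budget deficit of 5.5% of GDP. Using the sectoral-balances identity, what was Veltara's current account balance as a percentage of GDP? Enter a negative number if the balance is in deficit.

By the sectoral-balances identity, CA = (S_private - I) + (T - G).
Private balance = 23.4 - 18.3 = 5.1
Government balance (T - G) = -5.5
CA = 5.1 + (-5.5) = -0.4

-0.4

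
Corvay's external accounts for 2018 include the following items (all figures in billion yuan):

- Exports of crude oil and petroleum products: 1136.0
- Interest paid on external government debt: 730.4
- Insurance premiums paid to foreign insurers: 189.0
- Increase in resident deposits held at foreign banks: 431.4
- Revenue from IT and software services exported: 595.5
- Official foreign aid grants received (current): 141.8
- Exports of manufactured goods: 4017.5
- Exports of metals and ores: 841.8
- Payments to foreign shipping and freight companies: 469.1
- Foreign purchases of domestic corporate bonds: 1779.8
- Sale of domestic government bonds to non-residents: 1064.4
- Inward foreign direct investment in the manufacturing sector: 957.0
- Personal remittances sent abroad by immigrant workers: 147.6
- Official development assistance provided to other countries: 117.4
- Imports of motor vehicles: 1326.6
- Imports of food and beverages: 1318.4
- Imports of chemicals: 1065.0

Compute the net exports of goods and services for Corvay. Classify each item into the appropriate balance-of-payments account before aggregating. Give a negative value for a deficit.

2222.7

Goods: 841.8 - 1065.0 - 1326.6 - 1318.4 + 4017.5 + 1136.0 = 2285.3
Services: -189.0 + 595.5 - 469.1 = -62.6
Trade balance = 2285.3 + (-62.6) = 2222.7
(Excluded from the trade balance — primary income: interest paid on external government debt 730.4; financial account: increase in resident deposits held at foreign banks 431.4, foreign purchases of domestic corporate bonds 1779.8, sale of domestic government bonds to non-residents 1064.4, inward foreign direct investment in the manufacturing sector 957.0; secondary income: official foreign aid grants received (current) 141.8, personal remittances sent abroad by immigrant workers 147.6, official development assistance provided to other countries 117.4.)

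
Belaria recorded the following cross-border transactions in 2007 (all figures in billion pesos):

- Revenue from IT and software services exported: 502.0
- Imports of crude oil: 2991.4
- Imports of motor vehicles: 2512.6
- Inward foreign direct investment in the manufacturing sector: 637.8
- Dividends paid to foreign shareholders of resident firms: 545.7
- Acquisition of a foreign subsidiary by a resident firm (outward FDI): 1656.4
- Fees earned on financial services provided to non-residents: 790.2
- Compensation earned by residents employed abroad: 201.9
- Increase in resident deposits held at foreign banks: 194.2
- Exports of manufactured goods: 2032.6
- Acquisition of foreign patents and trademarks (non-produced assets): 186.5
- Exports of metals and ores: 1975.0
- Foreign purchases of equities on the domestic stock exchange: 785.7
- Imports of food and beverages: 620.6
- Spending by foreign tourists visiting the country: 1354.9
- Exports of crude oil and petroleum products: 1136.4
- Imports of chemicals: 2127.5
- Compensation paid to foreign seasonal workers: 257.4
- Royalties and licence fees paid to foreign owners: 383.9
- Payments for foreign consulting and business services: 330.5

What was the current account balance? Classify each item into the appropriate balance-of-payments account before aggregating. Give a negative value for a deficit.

Goods: 1975.0 + 2032.6 - 620.6 - 2512.6 - 2127.5 - 2991.4 + 1136.4 = -3108.1
Services: 502.0 - 383.9 + 1354.9 + 790.2 - 330.5 = 1932.7
Primary income: -257.4 + 201.9 - 545.7 = -601.2
Current account = (-3108.1) + 1932.7 + (-601.2) = -1776.6
(Excluded from the current account — financial account: inward foreign direct investment in the manufacturing sector 637.8, acquisition of a foreign subsidiary by a resident firm (outward FDI) 1656.4, increase in resident deposits held at foreign banks 194.2, foreign purchases of equities on the domestic stock exchange 785.7; capital account: acquisition of foreign patents and trademarks (non-produced assets) 186.5.)

-1776.6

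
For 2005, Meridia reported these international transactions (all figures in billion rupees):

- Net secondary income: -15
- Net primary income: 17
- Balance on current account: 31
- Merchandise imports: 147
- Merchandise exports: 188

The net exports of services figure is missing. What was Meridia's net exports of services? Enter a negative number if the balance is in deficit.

-12

Current account = goods balance + services balance + net primary income + net secondary income
Sum of the known components = 43
Net exports of services = CA - (known components) = 31 - 43 = -12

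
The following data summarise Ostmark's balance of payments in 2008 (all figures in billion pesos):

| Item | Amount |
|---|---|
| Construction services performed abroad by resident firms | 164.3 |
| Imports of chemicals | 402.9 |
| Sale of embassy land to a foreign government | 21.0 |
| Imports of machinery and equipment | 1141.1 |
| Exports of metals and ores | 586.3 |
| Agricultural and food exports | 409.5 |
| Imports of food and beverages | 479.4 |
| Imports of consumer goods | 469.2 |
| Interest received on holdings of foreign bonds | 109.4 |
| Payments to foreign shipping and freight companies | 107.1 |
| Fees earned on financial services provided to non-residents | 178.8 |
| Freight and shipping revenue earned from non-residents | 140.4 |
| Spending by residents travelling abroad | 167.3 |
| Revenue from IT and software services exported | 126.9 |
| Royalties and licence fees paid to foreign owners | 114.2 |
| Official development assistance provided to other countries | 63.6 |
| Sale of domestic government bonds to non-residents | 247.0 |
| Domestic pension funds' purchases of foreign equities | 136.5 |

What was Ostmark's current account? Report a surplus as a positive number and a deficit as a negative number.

-1229.2

Goods: -402.9 - 469.2 - 479.4 + 409.5 + 586.3 - 1141.1 = -1496.8
Services: 164.3 - 114.2 - 167.3 + 140.4 + 178.8 + 126.9 - 107.1 = 221.8
Primary income: 109.4
Secondary income: -63.6
Current account = (-1496.8) + 221.8 + 109.4 + (-63.6) = -1229.2
(Excluded from the current account — capital account: sale of embassy land to a foreign government 21.0; financial account: sale of domestic government bonds to non-residents 247.0, domestic pension funds' purchases of foreign equities 136.5.)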